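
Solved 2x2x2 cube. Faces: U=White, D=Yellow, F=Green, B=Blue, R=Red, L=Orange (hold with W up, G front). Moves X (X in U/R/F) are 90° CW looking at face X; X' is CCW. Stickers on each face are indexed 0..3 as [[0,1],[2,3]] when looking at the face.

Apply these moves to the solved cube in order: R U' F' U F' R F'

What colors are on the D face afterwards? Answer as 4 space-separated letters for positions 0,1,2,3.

After move 1 (R): R=RRRR U=WGWG F=GYGY D=YBYB B=WBWB
After move 2 (U'): U=GGWW F=OOGY R=GYRR B=RRWB L=WBOO
After move 3 (F'): F=OYOG U=GGGR R=BYYR D=BOYB L=WWOW
After move 4 (U): U=GGRG F=BYOG R=RRYR B=WWWB L=OYOW
After move 5 (F'): F=YGBO U=GGRY R=ORBR D=YWYB L=OGOR
After move 6 (R): R=BORR U=GGRO F=YWBB D=YWYW B=YWGB
After move 7 (F'): F=WBYB U=GGBR R=WOYR D=GRYW L=OOOR
Query: D face = GRYW

Answer: G R Y W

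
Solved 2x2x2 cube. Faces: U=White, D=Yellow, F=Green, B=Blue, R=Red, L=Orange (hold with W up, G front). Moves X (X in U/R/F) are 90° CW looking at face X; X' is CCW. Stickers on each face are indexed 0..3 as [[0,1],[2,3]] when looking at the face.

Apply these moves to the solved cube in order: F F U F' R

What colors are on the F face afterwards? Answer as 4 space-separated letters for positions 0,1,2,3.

After move 1 (F): F=GGGG U=WWOO R=WRWR D=RRYY L=OYOY
After move 2 (F): F=GGGG U=WWYY R=OROR D=WWYY L=OROR
After move 3 (U): U=YWYW F=ORGG R=BBOR B=ORBB L=GGOR
After move 4 (F'): F=RGOG U=YWBO R=WBWR D=GRYY L=GWOY
After move 5 (R): R=WWRB U=YGBG F=RROY D=GBYO B=ORWB
Query: F face = RROY

Answer: R R O Y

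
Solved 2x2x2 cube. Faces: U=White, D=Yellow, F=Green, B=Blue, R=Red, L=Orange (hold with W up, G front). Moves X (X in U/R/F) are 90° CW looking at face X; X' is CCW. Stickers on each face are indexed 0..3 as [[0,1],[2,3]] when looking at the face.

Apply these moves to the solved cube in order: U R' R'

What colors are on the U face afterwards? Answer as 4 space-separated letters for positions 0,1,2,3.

After move 1 (U): U=WWWW F=RRGG R=BBRR B=OOBB L=GGOO
After move 2 (R'): R=BRBR U=WBWO F=RWGW D=YRYG B=YOYB
After move 3 (R'): R=RRBB U=WYWY F=RBGO D=YWYW B=GORB
Query: U face = WYWY

Answer: W Y W Y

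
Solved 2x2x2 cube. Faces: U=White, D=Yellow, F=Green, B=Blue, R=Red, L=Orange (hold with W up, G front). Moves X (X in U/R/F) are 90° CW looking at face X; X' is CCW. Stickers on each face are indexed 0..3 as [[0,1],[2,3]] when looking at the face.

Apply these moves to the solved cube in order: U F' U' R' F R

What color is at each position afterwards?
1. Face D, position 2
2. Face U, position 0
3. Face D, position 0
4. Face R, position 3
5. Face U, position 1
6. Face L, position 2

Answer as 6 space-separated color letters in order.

After move 1 (U): U=WWWW F=RRGG R=BBRR B=OOBB L=GGOO
After move 2 (F'): F=RGRG U=WWBR R=YBYR D=GOYY L=GWOW
After move 3 (U'): U=WRWB F=GWRG R=RGYR B=YBBB L=OOOW
After move 4 (R'): R=GRRY U=WBWY F=GRRB D=GWYG B=YBOB
After move 5 (F): F=RGBR U=WBWO R=WRYY D=RGYG L=OGOW
After move 6 (R): R=YWYR U=WGWR F=RGBG D=ROYY B=OBBB
Query 1: D[2] = Y
Query 2: U[0] = W
Query 3: D[0] = R
Query 4: R[3] = R
Query 5: U[1] = G
Query 6: L[2] = O

Answer: Y W R R G O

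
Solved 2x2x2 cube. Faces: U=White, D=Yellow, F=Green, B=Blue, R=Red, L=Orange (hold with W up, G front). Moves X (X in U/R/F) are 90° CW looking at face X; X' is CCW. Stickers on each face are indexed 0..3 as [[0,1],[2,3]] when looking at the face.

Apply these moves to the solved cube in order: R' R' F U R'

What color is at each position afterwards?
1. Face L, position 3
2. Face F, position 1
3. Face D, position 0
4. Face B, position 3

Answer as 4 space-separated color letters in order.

Answer: W W R B

Derivation:
After move 1 (R'): R=RRRR U=WBWB F=GWGW D=YGYG B=YBYB
After move 2 (R'): R=RRRR U=WYWY F=GBGB D=YWYW B=GBGB
After move 3 (F): F=GGBB U=WYOO R=WRYR D=RRYW L=OYOW
After move 4 (U): U=OWOY F=WRBB R=GBYR B=OYGB L=GGOW
After move 5 (R'): R=BRGY U=OGOO F=WWBY D=RRYB B=WYRB
Query 1: L[3] = W
Query 2: F[1] = W
Query 3: D[0] = R
Query 4: B[3] = B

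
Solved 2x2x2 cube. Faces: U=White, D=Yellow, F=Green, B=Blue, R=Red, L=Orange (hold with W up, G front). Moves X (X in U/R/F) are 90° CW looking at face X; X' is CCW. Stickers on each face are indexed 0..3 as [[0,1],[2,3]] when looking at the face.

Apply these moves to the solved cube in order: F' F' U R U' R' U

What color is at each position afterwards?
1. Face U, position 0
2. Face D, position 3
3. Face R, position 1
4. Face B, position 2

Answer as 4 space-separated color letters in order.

Answer: Y Y B B

Derivation:
After move 1 (F'): F=GGGG U=WWRR R=YRYR D=OOYY L=OWOW
After move 2 (F'): F=GGGG U=WWYY R=OROR D=WWYY L=OROR
After move 3 (U): U=YWYW F=ORGG R=BBOR B=ORBB L=GGOR
After move 4 (R): R=OBRB U=YRYG F=OWGY D=WBYO B=WRWB
After move 5 (U'): U=RGYY F=GGGY R=OWRB B=OBWB L=WROR
After move 6 (R'): R=WBOR U=RWYO F=GGGY D=WGYY B=OBBB
After move 7 (U): U=YROW F=WBGY R=OBOR B=WRBB L=GGOR
Query 1: U[0] = Y
Query 2: D[3] = Y
Query 3: R[1] = B
Query 4: B[2] = B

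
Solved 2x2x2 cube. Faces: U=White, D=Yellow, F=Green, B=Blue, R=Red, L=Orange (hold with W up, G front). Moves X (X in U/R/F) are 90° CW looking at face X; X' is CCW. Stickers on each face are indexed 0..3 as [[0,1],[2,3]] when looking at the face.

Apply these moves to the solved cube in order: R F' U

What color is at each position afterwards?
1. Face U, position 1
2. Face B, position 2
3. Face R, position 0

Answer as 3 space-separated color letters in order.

Answer: W W W

Derivation:
After move 1 (R): R=RRRR U=WGWG F=GYGY D=YBYB B=WBWB
After move 2 (F'): F=YYGG U=WGRR R=BRYR D=OOYB L=OGOW
After move 3 (U): U=RWRG F=BRGG R=WBYR B=OGWB L=YYOW
Query 1: U[1] = W
Query 2: B[2] = W
Query 3: R[0] = W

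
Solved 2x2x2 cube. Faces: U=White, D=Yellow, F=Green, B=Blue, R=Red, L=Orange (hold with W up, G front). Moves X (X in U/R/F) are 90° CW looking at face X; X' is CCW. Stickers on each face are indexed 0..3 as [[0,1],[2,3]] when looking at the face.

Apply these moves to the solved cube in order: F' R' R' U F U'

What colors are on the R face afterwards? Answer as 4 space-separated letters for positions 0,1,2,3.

Answer: G R O Y

Derivation:
After move 1 (F'): F=GGGG U=WWRR R=YRYR D=OOYY L=OWOW
After move 2 (R'): R=RRYY U=WBRB F=GWGR D=OGYG B=YBOB
After move 3 (R'): R=RYRY U=WORY F=GBGB D=OWYR B=GBGB
After move 4 (U): U=RWYO F=RYGB R=GBRY B=OWGB L=GBOW
After move 5 (F): F=GRBY U=RWWB R=YBOY D=RGYR L=GOOW
After move 6 (U'): U=WBRW F=GOBY R=GROY B=YBGB L=OWOW
Query: R face = GROY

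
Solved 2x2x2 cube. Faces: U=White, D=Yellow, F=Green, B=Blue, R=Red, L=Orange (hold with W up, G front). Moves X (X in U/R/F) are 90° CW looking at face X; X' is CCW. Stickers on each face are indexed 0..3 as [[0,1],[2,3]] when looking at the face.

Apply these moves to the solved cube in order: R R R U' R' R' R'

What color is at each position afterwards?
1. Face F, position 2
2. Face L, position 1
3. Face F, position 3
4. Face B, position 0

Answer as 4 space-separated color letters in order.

After move 1 (R): R=RRRR U=WGWG F=GYGY D=YBYB B=WBWB
After move 2 (R): R=RRRR U=WYWY F=GBGB D=YWYW B=GBGB
After move 3 (R): R=RRRR U=WBWB F=GWGW D=YGYG B=YBYB
After move 4 (U'): U=BBWW F=OOGW R=GWRR B=RRYB L=YBOO
After move 5 (R'): R=WRGR U=BYWR F=OBGW D=YOYW B=GRGB
After move 6 (R'): R=RRWG U=BGWG F=OYGR D=YBYW B=WROB
After move 7 (R'): R=RGRW U=BOWW F=OGGG D=YYYR B=WRBB
Query 1: F[2] = G
Query 2: L[1] = B
Query 3: F[3] = G
Query 4: B[0] = W

Answer: G B G W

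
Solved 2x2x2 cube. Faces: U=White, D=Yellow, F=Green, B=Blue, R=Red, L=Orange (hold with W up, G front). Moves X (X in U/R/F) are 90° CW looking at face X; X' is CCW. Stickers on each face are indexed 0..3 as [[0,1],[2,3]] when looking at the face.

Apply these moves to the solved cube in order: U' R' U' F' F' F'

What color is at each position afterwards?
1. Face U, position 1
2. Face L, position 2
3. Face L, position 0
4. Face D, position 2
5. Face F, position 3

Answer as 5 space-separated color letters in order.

After move 1 (U'): U=WWWW F=OOGG R=GGRR B=RRBB L=BBOO
After move 2 (R'): R=GRGR U=WBWR F=OWGW D=YOYG B=YRYB
After move 3 (U'): U=BRWW F=BBGW R=OWGR B=GRYB L=YROO
After move 4 (F'): F=BWBG U=BROG R=OWYR D=ROYG L=YWOW
After move 5 (F'): F=WGBB U=BROY R=OWRR D=WWYG L=YGOO
After move 6 (F'): F=GBWB U=BROR R=WWWR D=GOYG L=YYOO
Query 1: U[1] = R
Query 2: L[2] = O
Query 3: L[0] = Y
Query 4: D[2] = Y
Query 5: F[3] = B

Answer: R O Y Y B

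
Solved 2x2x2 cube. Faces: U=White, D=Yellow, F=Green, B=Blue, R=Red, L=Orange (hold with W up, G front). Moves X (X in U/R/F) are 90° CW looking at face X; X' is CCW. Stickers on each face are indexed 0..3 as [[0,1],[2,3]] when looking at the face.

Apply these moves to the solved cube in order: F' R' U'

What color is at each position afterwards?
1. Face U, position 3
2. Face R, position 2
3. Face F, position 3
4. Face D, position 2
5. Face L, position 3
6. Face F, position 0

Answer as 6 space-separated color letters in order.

After move 1 (F'): F=GGGG U=WWRR R=YRYR D=OOYY L=OWOW
After move 2 (R'): R=RRYY U=WBRB F=GWGR D=OGYG B=YBOB
After move 3 (U'): U=BBWR F=OWGR R=GWYY B=RROB L=YBOW
Query 1: U[3] = R
Query 2: R[2] = Y
Query 3: F[3] = R
Query 4: D[2] = Y
Query 5: L[3] = W
Query 6: F[0] = O

Answer: R Y R Y W O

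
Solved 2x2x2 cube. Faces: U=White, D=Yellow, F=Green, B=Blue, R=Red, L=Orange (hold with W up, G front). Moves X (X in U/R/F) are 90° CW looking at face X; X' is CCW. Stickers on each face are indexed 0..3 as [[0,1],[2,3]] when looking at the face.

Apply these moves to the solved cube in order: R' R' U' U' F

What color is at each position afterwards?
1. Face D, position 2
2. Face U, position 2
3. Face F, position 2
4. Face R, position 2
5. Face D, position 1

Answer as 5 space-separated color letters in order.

After move 1 (R'): R=RRRR U=WBWB F=GWGW D=YGYG B=YBYB
After move 2 (R'): R=RRRR U=WYWY F=GBGB D=YWYW B=GBGB
After move 3 (U'): U=YYWW F=OOGB R=GBRR B=RRGB L=GBOO
After move 4 (U'): U=YWYW F=GBGB R=OORR B=GBGB L=RROO
After move 5 (F): F=GGBB U=YWOR R=YOWR D=ROYW L=RYOW
Query 1: D[2] = Y
Query 2: U[2] = O
Query 3: F[2] = B
Query 4: R[2] = W
Query 5: D[1] = O

Answer: Y O B W O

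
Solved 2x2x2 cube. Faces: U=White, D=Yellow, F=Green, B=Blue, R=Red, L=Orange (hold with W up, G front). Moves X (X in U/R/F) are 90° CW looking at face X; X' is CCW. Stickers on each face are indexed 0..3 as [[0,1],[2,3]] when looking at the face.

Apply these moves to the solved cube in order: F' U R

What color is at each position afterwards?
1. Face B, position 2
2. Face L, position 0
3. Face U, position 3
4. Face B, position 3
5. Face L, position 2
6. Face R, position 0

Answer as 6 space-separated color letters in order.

Answer: W G G B O Y

Derivation:
After move 1 (F'): F=GGGG U=WWRR R=YRYR D=OOYY L=OWOW
After move 2 (U): U=RWRW F=YRGG R=BBYR B=OWBB L=GGOW
After move 3 (R): R=YBRB U=RRRG F=YOGY D=OBYO B=WWWB
Query 1: B[2] = W
Query 2: L[0] = G
Query 3: U[3] = G
Query 4: B[3] = B
Query 5: L[2] = O
Query 6: R[0] = Y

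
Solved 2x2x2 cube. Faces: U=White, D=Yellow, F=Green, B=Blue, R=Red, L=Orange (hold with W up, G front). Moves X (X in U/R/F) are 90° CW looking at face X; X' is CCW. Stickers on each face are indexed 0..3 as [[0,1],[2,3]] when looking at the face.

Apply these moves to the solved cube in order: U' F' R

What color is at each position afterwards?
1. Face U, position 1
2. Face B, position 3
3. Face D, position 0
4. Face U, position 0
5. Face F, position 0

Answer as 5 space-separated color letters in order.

Answer: G B B W O

Derivation:
After move 1 (U'): U=WWWW F=OOGG R=GGRR B=RRBB L=BBOO
After move 2 (F'): F=OGOG U=WWGR R=YGYR D=BOYY L=BWOW
After move 3 (R): R=YYRG U=WGGG F=OOOY D=BBYR B=RRWB
Query 1: U[1] = G
Query 2: B[3] = B
Query 3: D[0] = B
Query 4: U[0] = W
Query 5: F[0] = O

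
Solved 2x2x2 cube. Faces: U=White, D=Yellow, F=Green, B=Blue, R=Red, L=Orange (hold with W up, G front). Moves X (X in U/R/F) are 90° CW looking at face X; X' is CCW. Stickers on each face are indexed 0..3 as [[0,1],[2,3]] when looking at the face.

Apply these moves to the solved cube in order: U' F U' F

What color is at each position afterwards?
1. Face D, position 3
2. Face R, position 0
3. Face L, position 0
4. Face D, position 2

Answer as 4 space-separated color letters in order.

Answer: Y W R Y

Derivation:
After move 1 (U'): U=WWWW F=OOGG R=GGRR B=RRBB L=BBOO
After move 2 (F): F=GOGO U=WWOB R=WGWR D=RGYY L=BYOY
After move 3 (U'): U=WBWO F=BYGO R=GOWR B=WGBB L=RROY
After move 4 (F): F=GBOY U=WBYR R=WOOR D=WGYY L=RROG
Query 1: D[3] = Y
Query 2: R[0] = W
Query 3: L[0] = R
Query 4: D[2] = Y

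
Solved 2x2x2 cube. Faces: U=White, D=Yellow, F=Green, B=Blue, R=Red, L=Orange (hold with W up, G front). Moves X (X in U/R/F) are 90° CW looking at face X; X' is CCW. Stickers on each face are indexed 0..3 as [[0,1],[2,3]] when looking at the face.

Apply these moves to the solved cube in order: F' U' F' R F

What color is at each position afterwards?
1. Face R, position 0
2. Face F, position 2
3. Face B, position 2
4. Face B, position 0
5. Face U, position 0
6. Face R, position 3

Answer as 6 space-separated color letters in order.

Answer: G Y R Y W G

Derivation:
After move 1 (F'): F=GGGG U=WWRR R=YRYR D=OOYY L=OWOW
After move 2 (U'): U=WRWR F=OWGG R=GGYR B=YRBB L=BBOW
After move 3 (F'): F=WGOG U=WRGY R=OGOR D=BWYY L=BROW
After move 4 (R): R=OORG U=WGGG F=WWOY D=BBYY B=YRRB
After move 5 (F): F=OWYW U=WGWR R=GOGG D=ROYY L=BBOB
Query 1: R[0] = G
Query 2: F[2] = Y
Query 3: B[2] = R
Query 4: B[0] = Y
Query 5: U[0] = W
Query 6: R[3] = G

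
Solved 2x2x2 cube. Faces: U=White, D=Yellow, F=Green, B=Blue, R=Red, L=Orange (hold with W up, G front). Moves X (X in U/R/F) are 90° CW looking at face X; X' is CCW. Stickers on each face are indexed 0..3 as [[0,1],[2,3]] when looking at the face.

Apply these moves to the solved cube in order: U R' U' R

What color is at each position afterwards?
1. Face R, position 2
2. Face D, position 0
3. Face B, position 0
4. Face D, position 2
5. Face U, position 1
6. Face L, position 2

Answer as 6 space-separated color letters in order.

After move 1 (U): U=WWWW F=RRGG R=BBRR B=OOBB L=GGOO
After move 2 (R'): R=BRBR U=WBWO F=RWGW D=YRYG B=YOYB
After move 3 (U'): U=BOWW F=GGGW R=RWBR B=BRYB L=YOOO
After move 4 (R): R=BRRW U=BGWW F=GRGG D=YYYB B=WROB
Query 1: R[2] = R
Query 2: D[0] = Y
Query 3: B[0] = W
Query 4: D[2] = Y
Query 5: U[1] = G
Query 6: L[2] = O

Answer: R Y W Y G O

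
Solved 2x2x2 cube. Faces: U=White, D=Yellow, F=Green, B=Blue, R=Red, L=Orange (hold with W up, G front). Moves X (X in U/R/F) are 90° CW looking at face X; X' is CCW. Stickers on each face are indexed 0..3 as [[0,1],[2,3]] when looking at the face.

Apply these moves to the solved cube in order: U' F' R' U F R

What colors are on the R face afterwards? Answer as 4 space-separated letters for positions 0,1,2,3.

Answer: B R Y R

Derivation:
After move 1 (U'): U=WWWW F=OOGG R=GGRR B=RRBB L=BBOO
After move 2 (F'): F=OGOG U=WWGR R=YGYR D=BOYY L=BWOW
After move 3 (R'): R=GRYY U=WBGR F=OWOR D=BGYG B=YROB
After move 4 (U): U=GWRB F=GROR R=YRYY B=BWOB L=OWOW
After move 5 (F): F=OGRR U=GWWW R=RRBY D=YYYG L=OBOG
After move 6 (R): R=BRYR U=GGWR F=OYRG D=YOYB B=WWWB
Query: R face = BRYR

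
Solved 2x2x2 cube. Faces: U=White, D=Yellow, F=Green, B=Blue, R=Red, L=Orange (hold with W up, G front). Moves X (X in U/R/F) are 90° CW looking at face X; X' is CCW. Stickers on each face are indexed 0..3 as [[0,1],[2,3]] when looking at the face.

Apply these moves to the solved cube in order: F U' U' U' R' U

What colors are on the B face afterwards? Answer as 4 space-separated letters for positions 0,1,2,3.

Answer: G G R B

Derivation:
After move 1 (F): F=GGGG U=WWOO R=WRWR D=RRYY L=OYOY
After move 2 (U'): U=WOWO F=OYGG R=GGWR B=WRBB L=BBOY
After move 3 (U'): U=OOWW F=BBGG R=OYWR B=GGBB L=WROY
After move 4 (U'): U=OWOW F=WRGG R=BBWR B=OYBB L=GGOY
After move 5 (R'): R=BRBW U=OBOO F=WWGW D=RRYG B=YYRB
After move 6 (U): U=OOOB F=BRGW R=YYBW B=GGRB L=WWOY
Query: B face = GGRB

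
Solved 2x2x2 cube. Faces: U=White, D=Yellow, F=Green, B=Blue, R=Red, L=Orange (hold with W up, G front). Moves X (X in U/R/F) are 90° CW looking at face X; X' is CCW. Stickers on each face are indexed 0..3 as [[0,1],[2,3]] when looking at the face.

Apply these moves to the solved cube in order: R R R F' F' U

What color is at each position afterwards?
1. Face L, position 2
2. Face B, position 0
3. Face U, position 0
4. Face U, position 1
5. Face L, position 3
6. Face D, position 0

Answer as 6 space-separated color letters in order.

Answer: O O G W R B

Derivation:
After move 1 (R): R=RRRR U=WGWG F=GYGY D=YBYB B=WBWB
After move 2 (R): R=RRRR U=WYWY F=GBGB D=YWYW B=GBGB
After move 3 (R): R=RRRR U=WBWB F=GWGW D=YGYG B=YBYB
After move 4 (F'): F=WWGG U=WBRR R=GRYR D=OOYG L=OBOW
After move 5 (F'): F=WGWG U=WBGY R=OROR D=BWYG L=OROR
After move 6 (U): U=GWYB F=ORWG R=YBOR B=ORYB L=WGOR
Query 1: L[2] = O
Query 2: B[0] = O
Query 3: U[0] = G
Query 4: U[1] = W
Query 5: L[3] = R
Query 6: D[0] = B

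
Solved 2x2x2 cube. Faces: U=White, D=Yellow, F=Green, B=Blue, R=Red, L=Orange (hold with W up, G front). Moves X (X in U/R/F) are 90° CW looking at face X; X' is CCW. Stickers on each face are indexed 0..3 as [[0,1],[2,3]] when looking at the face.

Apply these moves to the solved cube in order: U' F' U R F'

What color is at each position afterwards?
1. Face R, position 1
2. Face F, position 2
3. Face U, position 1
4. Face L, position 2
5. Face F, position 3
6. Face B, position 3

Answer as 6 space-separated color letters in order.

After move 1 (U'): U=WWWW F=OOGG R=GGRR B=RRBB L=BBOO
After move 2 (F'): F=OGOG U=WWGR R=YGYR D=BOYY L=BWOW
After move 3 (U): U=GWRW F=YGOG R=RRYR B=BWBB L=OGOW
After move 4 (R): R=YRRR U=GGRG F=YOOY D=BBYB B=WWWB
After move 5 (F'): F=OYYO U=GGYR R=BRBR D=GWYB L=OGOR
Query 1: R[1] = R
Query 2: F[2] = Y
Query 3: U[1] = G
Query 4: L[2] = O
Query 5: F[3] = O
Query 6: B[3] = B

Answer: R Y G O O B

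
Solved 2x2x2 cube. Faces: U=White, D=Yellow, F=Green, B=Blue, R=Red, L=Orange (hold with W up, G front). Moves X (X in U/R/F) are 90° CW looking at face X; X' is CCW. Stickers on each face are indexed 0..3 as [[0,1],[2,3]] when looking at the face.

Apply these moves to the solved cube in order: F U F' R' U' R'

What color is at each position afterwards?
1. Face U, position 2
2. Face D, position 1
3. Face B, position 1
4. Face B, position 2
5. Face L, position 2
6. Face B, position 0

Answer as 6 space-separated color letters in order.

After move 1 (F): F=GGGG U=WWOO R=WRWR D=RRYY L=OYOY
After move 2 (U): U=OWOW F=WRGG R=BBWR B=OYBB L=GGOY
After move 3 (F'): F=RGWG U=OWBW R=RBRR D=GYYY L=GWOO
After move 4 (R'): R=BRRR U=OBBO F=RWWW D=GGYG B=YYYB
After move 5 (U'): U=BOOB F=GWWW R=RWRR B=BRYB L=YYOO
After move 6 (R'): R=WRRR U=BYOB F=GOWB D=GWYW B=GRGB
Query 1: U[2] = O
Query 2: D[1] = W
Query 3: B[1] = R
Query 4: B[2] = G
Query 5: L[2] = O
Query 6: B[0] = G

Answer: O W R G O G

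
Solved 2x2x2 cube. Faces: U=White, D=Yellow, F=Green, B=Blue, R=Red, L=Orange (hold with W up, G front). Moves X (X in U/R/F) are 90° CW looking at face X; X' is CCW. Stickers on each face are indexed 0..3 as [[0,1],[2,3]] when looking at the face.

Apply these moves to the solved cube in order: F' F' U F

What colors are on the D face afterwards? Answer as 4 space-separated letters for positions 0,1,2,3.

Answer: O B Y Y

Derivation:
After move 1 (F'): F=GGGG U=WWRR R=YRYR D=OOYY L=OWOW
After move 2 (F'): F=GGGG U=WWYY R=OROR D=WWYY L=OROR
After move 3 (U): U=YWYW F=ORGG R=BBOR B=ORBB L=GGOR
After move 4 (F): F=GOGR U=YWRG R=YBWR D=OBYY L=GWOW
Query: D face = OBYY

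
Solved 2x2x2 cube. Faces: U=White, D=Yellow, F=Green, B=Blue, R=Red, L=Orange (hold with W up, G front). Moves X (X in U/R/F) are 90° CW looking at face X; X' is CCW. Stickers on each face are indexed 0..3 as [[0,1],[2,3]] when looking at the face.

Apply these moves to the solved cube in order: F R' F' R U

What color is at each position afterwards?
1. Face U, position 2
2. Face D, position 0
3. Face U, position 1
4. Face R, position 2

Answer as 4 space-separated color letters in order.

After move 1 (F): F=GGGG U=WWOO R=WRWR D=RRYY L=OYOY
After move 2 (R'): R=RRWW U=WBOB F=GWGO D=RGYG B=YBRB
After move 3 (F'): F=WOGG U=WBRW R=GRRW D=YYYG L=OBOO
After move 4 (R): R=RGWR U=WORG F=WYGG D=YRYY B=WBBB
After move 5 (U): U=RWGO F=RGGG R=WBWR B=OBBB L=WYOO
Query 1: U[2] = G
Query 2: D[0] = Y
Query 3: U[1] = W
Query 4: R[2] = W

Answer: G Y W W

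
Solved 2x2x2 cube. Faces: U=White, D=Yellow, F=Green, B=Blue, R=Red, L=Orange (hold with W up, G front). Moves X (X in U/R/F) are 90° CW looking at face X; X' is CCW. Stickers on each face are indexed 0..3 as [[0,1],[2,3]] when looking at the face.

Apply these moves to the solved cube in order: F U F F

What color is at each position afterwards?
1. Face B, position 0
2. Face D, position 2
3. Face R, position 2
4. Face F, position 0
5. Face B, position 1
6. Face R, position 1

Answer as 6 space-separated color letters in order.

Answer: O Y G G Y B

Derivation:
After move 1 (F): F=GGGG U=WWOO R=WRWR D=RRYY L=OYOY
After move 2 (U): U=OWOW F=WRGG R=BBWR B=OYBB L=GGOY
After move 3 (F): F=GWGR U=OWYG R=OBWR D=WBYY L=GROR
After move 4 (F): F=GGRW U=OWRR R=YBGR D=WOYY L=GWOB
Query 1: B[0] = O
Query 2: D[2] = Y
Query 3: R[2] = G
Query 4: F[0] = G
Query 5: B[1] = Y
Query 6: R[1] = B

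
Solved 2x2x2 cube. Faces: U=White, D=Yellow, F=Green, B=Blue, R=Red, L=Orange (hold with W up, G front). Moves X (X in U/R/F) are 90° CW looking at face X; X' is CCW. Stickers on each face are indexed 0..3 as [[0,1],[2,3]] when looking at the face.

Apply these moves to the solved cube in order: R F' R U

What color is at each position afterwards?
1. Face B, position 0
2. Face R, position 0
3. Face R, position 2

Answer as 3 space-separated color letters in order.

After move 1 (R): R=RRRR U=WGWG F=GYGY D=YBYB B=WBWB
After move 2 (F'): F=YYGG U=WGRR R=BRYR D=OOYB L=OGOW
After move 3 (R): R=YBRR U=WYRG F=YOGB D=OWYW B=RBGB
After move 4 (U): U=RWGY F=YBGB R=RBRR B=OGGB L=YOOW
Query 1: B[0] = O
Query 2: R[0] = R
Query 3: R[2] = R

Answer: O R R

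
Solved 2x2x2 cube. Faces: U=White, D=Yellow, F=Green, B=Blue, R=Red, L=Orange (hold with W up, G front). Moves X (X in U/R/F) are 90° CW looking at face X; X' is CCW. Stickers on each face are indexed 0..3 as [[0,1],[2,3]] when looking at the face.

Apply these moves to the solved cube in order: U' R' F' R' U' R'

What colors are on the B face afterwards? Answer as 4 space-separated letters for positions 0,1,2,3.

After move 1 (U'): U=WWWW F=OOGG R=GGRR B=RRBB L=BBOO
After move 2 (R'): R=GRGR U=WBWR F=OWGW D=YOYG B=YRYB
After move 3 (F'): F=WWOG U=WBGG R=ORYR D=BOYG L=BROW
After move 4 (R'): R=RROY U=WYGY F=WBOG D=BWYG B=GROB
After move 5 (U'): U=YYWG F=BROG R=WBOY B=RROB L=GROW
After move 6 (R'): R=BYWO U=YOWR F=BYOG D=BRYG B=GRWB
Query: B face = GRWB

Answer: G R W B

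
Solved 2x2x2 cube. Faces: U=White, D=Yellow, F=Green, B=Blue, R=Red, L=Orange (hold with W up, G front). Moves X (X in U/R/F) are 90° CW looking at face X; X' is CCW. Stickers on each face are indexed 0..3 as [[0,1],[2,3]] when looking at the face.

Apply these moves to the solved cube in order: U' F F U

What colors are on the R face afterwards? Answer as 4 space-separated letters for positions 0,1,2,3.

Answer: R R B R

Derivation:
After move 1 (U'): U=WWWW F=OOGG R=GGRR B=RRBB L=BBOO
After move 2 (F): F=GOGO U=WWOB R=WGWR D=RGYY L=BYOY
After move 3 (F): F=GGOO U=WWYY R=OGBR D=WWYY L=BROG
After move 4 (U): U=YWYW F=OGOO R=RRBR B=BRBB L=GGOG
Query: R face = RRBR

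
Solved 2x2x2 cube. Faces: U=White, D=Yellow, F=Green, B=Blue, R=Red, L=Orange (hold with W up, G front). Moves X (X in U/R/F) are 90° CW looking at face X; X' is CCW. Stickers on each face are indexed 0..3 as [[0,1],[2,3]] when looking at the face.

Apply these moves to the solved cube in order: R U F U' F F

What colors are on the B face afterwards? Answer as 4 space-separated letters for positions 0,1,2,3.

After move 1 (R): R=RRRR U=WGWG F=GYGY D=YBYB B=WBWB
After move 2 (U): U=WWGG F=RRGY R=WBRR B=OOWB L=GYOO
After move 3 (F): F=GRYR U=WWOY R=GBGR D=RWYB L=GYOB
After move 4 (U'): U=WYWO F=GYYR R=GRGR B=GBWB L=OOOB
After move 5 (F): F=YGRY U=WYBO R=WROR D=GGYB L=OROW
After move 6 (F): F=RYYG U=WYWR R=BROR D=OWYB L=OGOG
Query: B face = GBWB

Answer: G B W B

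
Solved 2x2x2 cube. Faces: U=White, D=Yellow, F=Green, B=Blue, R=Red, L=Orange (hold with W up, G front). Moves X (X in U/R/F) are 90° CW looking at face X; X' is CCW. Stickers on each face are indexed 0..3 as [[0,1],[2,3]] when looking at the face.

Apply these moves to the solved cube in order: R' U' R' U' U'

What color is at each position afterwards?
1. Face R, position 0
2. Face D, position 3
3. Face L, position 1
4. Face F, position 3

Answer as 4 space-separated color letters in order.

After move 1 (R'): R=RRRR U=WBWB F=GWGW D=YGYG B=YBYB
After move 2 (U'): U=BBWW F=OOGW R=GWRR B=RRYB L=YBOO
After move 3 (R'): R=WRGR U=BYWR F=OBGW D=YOYW B=GRGB
After move 4 (U'): U=YRBW F=YBGW R=OBGR B=WRGB L=GROO
After move 5 (U'): U=RWYB F=GRGW R=YBGR B=OBGB L=WROO
Query 1: R[0] = Y
Query 2: D[3] = W
Query 3: L[1] = R
Query 4: F[3] = W

Answer: Y W R W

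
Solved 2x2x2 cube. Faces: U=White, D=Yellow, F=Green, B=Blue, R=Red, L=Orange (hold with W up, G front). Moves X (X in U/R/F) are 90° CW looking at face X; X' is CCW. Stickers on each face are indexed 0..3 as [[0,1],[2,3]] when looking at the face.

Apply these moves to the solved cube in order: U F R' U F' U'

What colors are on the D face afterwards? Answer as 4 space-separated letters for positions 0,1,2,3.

Answer: W Y Y R

Derivation:
After move 1 (U): U=WWWW F=RRGG R=BBRR B=OOBB L=GGOO
After move 2 (F): F=GRGR U=WWOG R=WBWR D=RBYY L=GYOY
After move 3 (R'): R=BRWW U=WBOO F=GWGG D=RRYR B=YOBB
After move 4 (U): U=OWOB F=BRGG R=YOWW B=GYBB L=GWOY
After move 5 (F'): F=RGBG U=OWYW R=RORW D=WYYR L=GBOO
After move 6 (U'): U=WWOY F=GBBG R=RGRW B=ROBB L=GYOO
Query: D face = WYYR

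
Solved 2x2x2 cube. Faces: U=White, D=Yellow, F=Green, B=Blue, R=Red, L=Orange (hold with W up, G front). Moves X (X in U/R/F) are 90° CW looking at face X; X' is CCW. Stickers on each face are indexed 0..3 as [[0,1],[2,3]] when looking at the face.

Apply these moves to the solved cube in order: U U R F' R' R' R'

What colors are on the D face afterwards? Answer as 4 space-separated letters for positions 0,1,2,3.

After move 1 (U): U=WWWW F=RRGG R=BBRR B=OOBB L=GGOO
After move 2 (U): U=WWWW F=BBGG R=OORR B=GGBB L=RROO
After move 3 (R): R=RORO U=WBWG F=BYGY D=YBYG B=WGWB
After move 4 (F'): F=YYBG U=WBRR R=BOYO D=ROYG L=RGOW
After move 5 (R'): R=OOBY U=WWRW F=YBBR D=RYYG B=GGOB
After move 6 (R'): R=OYOB U=WORG F=YWBW D=RBYR B=GGYB
After move 7 (R'): R=YBOO U=WYRG F=YOBG D=RWYW B=RGBB
Query: D face = RWYW

Answer: R W Y W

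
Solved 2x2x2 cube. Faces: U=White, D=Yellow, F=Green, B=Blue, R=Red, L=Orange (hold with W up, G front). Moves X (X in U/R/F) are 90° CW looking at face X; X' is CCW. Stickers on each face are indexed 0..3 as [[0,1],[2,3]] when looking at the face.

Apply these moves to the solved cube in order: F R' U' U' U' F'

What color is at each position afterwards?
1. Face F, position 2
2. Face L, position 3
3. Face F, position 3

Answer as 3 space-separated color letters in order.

After move 1 (F): F=GGGG U=WWOO R=WRWR D=RRYY L=OYOY
After move 2 (R'): R=RRWW U=WBOB F=GWGO D=RGYG B=YBRB
After move 3 (U'): U=BBWO F=OYGO R=GWWW B=RRRB L=YBOY
After move 4 (U'): U=BOBW F=YBGO R=OYWW B=GWRB L=RROY
After move 5 (U'): U=OWBB F=RRGO R=YBWW B=OYRB L=GWOY
After move 6 (F'): F=RORG U=OWYW R=GBRW D=WYYG L=GBOB
Query 1: F[2] = R
Query 2: L[3] = B
Query 3: F[3] = G

Answer: R B G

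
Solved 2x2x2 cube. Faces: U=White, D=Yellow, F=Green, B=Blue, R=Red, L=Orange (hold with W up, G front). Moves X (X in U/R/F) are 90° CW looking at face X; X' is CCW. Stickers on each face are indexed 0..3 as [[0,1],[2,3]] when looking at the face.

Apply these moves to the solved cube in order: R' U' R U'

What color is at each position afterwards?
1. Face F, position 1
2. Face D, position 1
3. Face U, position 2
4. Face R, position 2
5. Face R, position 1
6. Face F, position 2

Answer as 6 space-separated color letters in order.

After move 1 (R'): R=RRRR U=WBWB F=GWGW D=YGYG B=YBYB
After move 2 (U'): U=BBWW F=OOGW R=GWRR B=RRYB L=YBOO
After move 3 (R): R=RGRW U=BOWW F=OGGG D=YYYR B=WRBB
After move 4 (U'): U=OWBW F=YBGG R=OGRW B=RGBB L=WROO
Query 1: F[1] = B
Query 2: D[1] = Y
Query 3: U[2] = B
Query 4: R[2] = R
Query 5: R[1] = G
Query 6: F[2] = G

Answer: B Y B R G G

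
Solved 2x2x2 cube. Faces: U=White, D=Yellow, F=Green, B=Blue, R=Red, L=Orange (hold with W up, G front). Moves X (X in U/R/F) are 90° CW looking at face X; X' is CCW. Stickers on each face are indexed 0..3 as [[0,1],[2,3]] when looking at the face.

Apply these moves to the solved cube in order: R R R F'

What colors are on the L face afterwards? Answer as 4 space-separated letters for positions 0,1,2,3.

After move 1 (R): R=RRRR U=WGWG F=GYGY D=YBYB B=WBWB
After move 2 (R): R=RRRR U=WYWY F=GBGB D=YWYW B=GBGB
After move 3 (R): R=RRRR U=WBWB F=GWGW D=YGYG B=YBYB
After move 4 (F'): F=WWGG U=WBRR R=GRYR D=OOYG L=OBOW
Query: L face = OBOW

Answer: O B O W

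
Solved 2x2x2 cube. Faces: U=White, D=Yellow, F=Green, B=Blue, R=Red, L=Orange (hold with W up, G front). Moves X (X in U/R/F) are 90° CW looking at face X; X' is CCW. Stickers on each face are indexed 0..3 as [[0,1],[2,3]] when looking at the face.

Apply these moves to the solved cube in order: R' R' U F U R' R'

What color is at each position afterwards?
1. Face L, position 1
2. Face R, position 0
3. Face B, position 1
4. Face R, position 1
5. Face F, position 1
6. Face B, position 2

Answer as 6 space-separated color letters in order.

Answer: R R Y Y G B

Derivation:
After move 1 (R'): R=RRRR U=WBWB F=GWGW D=YGYG B=YBYB
After move 2 (R'): R=RRRR U=WYWY F=GBGB D=YWYW B=GBGB
After move 3 (U): U=WWYY F=RRGB R=GBRR B=OOGB L=GBOO
After move 4 (F): F=GRBR U=WWOB R=YBYR D=RGYW L=GYOW
After move 5 (U): U=OWBW F=YBBR R=OOYR B=GYGB L=GROW
After move 6 (R'): R=OROY U=OGBG F=YWBW D=RBYR B=WYGB
After move 7 (R'): R=RYOO U=OGBW F=YGBG D=RWYW B=RYBB
Query 1: L[1] = R
Query 2: R[0] = R
Query 3: B[1] = Y
Query 4: R[1] = Y
Query 5: F[1] = G
Query 6: B[2] = B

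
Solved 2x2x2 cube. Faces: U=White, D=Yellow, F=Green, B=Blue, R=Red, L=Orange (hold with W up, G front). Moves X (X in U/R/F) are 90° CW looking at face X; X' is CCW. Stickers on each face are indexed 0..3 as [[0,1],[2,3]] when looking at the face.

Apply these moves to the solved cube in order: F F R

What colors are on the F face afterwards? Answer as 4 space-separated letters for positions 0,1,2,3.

After move 1 (F): F=GGGG U=WWOO R=WRWR D=RRYY L=OYOY
After move 2 (F): F=GGGG U=WWYY R=OROR D=WWYY L=OROR
After move 3 (R): R=OORR U=WGYG F=GWGY D=WBYB B=YBWB
Query: F face = GWGY

Answer: G W G Y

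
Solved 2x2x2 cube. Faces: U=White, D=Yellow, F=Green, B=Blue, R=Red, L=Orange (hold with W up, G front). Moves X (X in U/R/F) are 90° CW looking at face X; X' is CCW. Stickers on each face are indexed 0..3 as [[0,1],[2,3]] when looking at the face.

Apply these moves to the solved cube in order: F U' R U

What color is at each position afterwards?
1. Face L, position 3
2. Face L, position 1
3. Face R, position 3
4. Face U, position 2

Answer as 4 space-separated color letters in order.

After move 1 (F): F=GGGG U=WWOO R=WRWR D=RRYY L=OYOY
After move 2 (U'): U=WOWO F=OYGG R=GGWR B=WRBB L=BBOY
After move 3 (R): R=WGRG U=WYWG F=ORGY D=RBYW B=OROB
After move 4 (U): U=WWGY F=WGGY R=ORRG B=BBOB L=OROY
Query 1: L[3] = Y
Query 2: L[1] = R
Query 3: R[3] = G
Query 4: U[2] = G

Answer: Y R G G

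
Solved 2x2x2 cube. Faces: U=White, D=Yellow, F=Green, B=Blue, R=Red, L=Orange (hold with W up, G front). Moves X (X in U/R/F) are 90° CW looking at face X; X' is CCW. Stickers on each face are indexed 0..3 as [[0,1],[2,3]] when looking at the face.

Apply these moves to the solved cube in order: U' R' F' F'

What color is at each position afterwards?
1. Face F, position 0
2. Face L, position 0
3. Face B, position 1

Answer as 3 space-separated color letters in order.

Answer: W B R

Derivation:
After move 1 (U'): U=WWWW F=OOGG R=GGRR B=RRBB L=BBOO
After move 2 (R'): R=GRGR U=WBWR F=OWGW D=YOYG B=YRYB
After move 3 (F'): F=WWOG U=WBGG R=ORYR D=BOYG L=BROW
After move 4 (F'): F=WGWO U=WBOY R=ORBR D=RWYG L=BGOG
Query 1: F[0] = W
Query 2: L[0] = B
Query 3: B[1] = R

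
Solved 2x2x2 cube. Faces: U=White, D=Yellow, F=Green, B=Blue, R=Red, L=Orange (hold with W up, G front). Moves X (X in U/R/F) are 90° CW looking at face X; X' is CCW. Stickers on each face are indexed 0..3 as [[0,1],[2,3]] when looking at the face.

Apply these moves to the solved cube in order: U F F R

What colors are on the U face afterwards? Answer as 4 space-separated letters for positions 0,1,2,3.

After move 1 (U): U=WWWW F=RRGG R=BBRR B=OOBB L=GGOO
After move 2 (F): F=GRGR U=WWOG R=WBWR D=RBYY L=GYOY
After move 3 (F): F=GGRR U=WWYY R=OBGR D=WWYY L=GROB
After move 4 (R): R=GORB U=WGYR F=GWRY D=WBYO B=YOWB
Query: U face = WGYR

Answer: W G Y R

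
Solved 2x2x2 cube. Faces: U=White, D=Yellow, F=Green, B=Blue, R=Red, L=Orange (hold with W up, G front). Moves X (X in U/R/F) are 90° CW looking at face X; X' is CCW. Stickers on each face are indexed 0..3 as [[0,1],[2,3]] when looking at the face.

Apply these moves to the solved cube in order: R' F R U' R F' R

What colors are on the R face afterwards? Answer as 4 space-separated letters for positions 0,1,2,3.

After move 1 (R'): R=RRRR U=WBWB F=GWGW D=YGYG B=YBYB
After move 2 (F): F=GGWW U=WBOO R=WRBR D=RRYG L=OYOG
After move 3 (R): R=BWRR U=WGOW F=GRWG D=RYYY B=OBBB
After move 4 (U'): U=GWWO F=OYWG R=GRRR B=BWBB L=OBOG
After move 5 (R): R=RGRR U=GYWG F=OYWY D=RBYB B=OWWB
After move 6 (F'): F=YYOW U=GYRR R=BGRR D=BGYB L=OGOW
After move 7 (R): R=RBRG U=GYRW F=YGOB D=BWYO B=RWYB
Query: R face = RBRG

Answer: R B R G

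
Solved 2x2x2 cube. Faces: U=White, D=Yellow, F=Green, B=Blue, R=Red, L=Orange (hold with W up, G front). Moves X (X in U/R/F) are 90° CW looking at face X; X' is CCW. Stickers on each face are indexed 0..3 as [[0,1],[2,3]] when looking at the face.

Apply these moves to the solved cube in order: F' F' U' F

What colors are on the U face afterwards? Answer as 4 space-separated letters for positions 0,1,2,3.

Answer: W Y R B

Derivation:
After move 1 (F'): F=GGGG U=WWRR R=YRYR D=OOYY L=OWOW
After move 2 (F'): F=GGGG U=WWYY R=OROR D=WWYY L=OROR
After move 3 (U'): U=WYWY F=ORGG R=GGOR B=ORBB L=BBOR
After move 4 (F): F=GOGR U=WYRB R=WGYR D=OGYY L=BWOW
Query: U face = WYRB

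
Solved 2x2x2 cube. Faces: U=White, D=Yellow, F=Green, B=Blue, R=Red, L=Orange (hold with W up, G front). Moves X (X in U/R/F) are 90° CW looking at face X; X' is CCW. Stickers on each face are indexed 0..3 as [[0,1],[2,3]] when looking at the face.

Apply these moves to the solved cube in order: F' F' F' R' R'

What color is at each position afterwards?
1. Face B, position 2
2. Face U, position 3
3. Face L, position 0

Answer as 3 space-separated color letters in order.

Answer: G Y O

Derivation:
After move 1 (F'): F=GGGG U=WWRR R=YRYR D=OOYY L=OWOW
After move 2 (F'): F=GGGG U=WWYY R=OROR D=WWYY L=OROR
After move 3 (F'): F=GGGG U=WWOO R=WRWR D=RRYY L=OYOY
After move 4 (R'): R=RRWW U=WBOB F=GWGO D=RGYG B=YBRB
After move 5 (R'): R=RWRW U=WROY F=GBGB D=RWYO B=GBGB
Query 1: B[2] = G
Query 2: U[3] = Y
Query 3: L[0] = O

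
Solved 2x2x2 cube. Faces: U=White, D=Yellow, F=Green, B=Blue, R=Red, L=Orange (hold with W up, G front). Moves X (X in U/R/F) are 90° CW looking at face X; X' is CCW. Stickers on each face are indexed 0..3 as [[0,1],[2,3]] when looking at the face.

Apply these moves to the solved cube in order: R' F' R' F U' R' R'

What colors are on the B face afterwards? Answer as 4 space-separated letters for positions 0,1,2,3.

After move 1 (R'): R=RRRR U=WBWB F=GWGW D=YGYG B=YBYB
After move 2 (F'): F=WWGG U=WBRR R=GRYR D=OOYG L=OBOW
After move 3 (R'): R=RRGY U=WYRY F=WBGR D=OWYG B=GBOB
After move 4 (F): F=GWRB U=WYWB R=RRYY D=GRYG L=OOOW
After move 5 (U'): U=YBWW F=OORB R=GWYY B=RROB L=GBOW
After move 6 (R'): R=WYGY U=YOWR F=OBRW D=GOYB B=GRRB
After move 7 (R'): R=YYWG U=YRWG F=OORR D=GBYW B=BROB
Query: B face = BROB

Answer: B R O B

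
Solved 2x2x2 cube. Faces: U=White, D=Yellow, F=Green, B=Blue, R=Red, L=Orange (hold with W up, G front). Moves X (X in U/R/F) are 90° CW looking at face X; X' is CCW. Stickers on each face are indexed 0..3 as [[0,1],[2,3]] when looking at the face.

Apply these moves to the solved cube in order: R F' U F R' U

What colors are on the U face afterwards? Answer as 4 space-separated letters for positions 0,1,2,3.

Answer: W R O W

Derivation:
After move 1 (R): R=RRRR U=WGWG F=GYGY D=YBYB B=WBWB
After move 2 (F'): F=YYGG U=WGRR R=BRYR D=OOYB L=OGOW
After move 3 (U): U=RWRG F=BRGG R=WBYR B=OGWB L=YYOW
After move 4 (F): F=GBGR U=RWWY R=RBGR D=YWYB L=YOOO
After move 5 (R'): R=BRRG U=RWWO F=GWGY D=YBYR B=BGWB
After move 6 (U): U=WROW F=BRGY R=BGRG B=YOWB L=GWOO
Query: U face = WROW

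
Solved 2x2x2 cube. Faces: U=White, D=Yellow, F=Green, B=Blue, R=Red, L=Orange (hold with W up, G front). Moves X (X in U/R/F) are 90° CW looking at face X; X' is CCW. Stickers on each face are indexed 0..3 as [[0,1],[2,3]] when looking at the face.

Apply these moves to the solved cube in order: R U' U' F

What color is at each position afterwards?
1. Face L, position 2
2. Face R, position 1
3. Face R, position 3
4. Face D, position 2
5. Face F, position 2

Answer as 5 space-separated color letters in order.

After move 1 (R): R=RRRR U=WGWG F=GYGY D=YBYB B=WBWB
After move 2 (U'): U=GGWW F=OOGY R=GYRR B=RRWB L=WBOO
After move 3 (U'): U=GWGW F=WBGY R=OORR B=GYWB L=RROO
After move 4 (F): F=GWYB U=GWOR R=GOWR D=ROYB L=RYOB
Query 1: L[2] = O
Query 2: R[1] = O
Query 3: R[3] = R
Query 4: D[2] = Y
Query 5: F[2] = Y

Answer: O O R Y Y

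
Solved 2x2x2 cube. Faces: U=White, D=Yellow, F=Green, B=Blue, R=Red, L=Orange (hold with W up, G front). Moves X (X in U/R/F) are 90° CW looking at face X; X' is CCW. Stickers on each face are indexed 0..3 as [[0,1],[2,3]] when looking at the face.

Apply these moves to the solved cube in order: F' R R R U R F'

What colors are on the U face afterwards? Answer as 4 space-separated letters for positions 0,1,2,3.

After move 1 (F'): F=GGGG U=WWRR R=YRYR D=OOYY L=OWOW
After move 2 (R): R=YYRR U=WGRG F=GOGY D=OBYB B=RBWB
After move 3 (R): R=RYRY U=WORY F=GBGB D=OWYR B=GBGB
After move 4 (R): R=RRYY U=WBRB F=GWGR D=OGYG B=YBOB
After move 5 (U): U=RWBB F=RRGR R=YBYY B=OWOB L=GWOW
After move 6 (R): R=YYYB U=RRBR F=RGGG D=OOYO B=BWWB
After move 7 (F'): F=GGRG U=RRYY R=OYOB D=WWYO L=GROB
Query: U face = RRYY

Answer: R R Y Y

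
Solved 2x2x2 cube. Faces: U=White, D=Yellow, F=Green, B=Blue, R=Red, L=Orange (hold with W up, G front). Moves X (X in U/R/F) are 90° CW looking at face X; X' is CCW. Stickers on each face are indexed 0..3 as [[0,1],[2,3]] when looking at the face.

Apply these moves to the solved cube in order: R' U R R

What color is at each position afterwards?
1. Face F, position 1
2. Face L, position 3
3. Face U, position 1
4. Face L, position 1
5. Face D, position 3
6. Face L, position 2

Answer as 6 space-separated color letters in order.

After move 1 (R'): R=RRRR U=WBWB F=GWGW D=YGYG B=YBYB
After move 2 (U): U=WWBB F=RRGW R=YBRR B=OOYB L=GWOO
After move 3 (R): R=RYRB U=WRBW F=RGGG D=YYYO B=BOWB
After move 4 (R): R=RRBY U=WGBG F=RYGO D=YWYB B=WORB
Query 1: F[1] = Y
Query 2: L[3] = O
Query 3: U[1] = G
Query 4: L[1] = W
Query 5: D[3] = B
Query 6: L[2] = O

Answer: Y O G W B O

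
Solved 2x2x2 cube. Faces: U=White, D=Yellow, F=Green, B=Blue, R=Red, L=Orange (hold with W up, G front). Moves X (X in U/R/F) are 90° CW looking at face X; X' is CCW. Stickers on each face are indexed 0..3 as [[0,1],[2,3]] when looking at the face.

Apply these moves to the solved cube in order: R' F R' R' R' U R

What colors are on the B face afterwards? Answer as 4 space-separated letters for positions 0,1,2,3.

After move 1 (R'): R=RRRR U=WBWB F=GWGW D=YGYG B=YBYB
After move 2 (F): F=GGWW U=WBOO R=WRBR D=RRYG L=OYOG
After move 3 (R'): R=RRWB U=WYOY F=GBWO D=RGYW B=GBRB
After move 4 (R'): R=RBRW U=WROG F=GYWY D=RBYO B=WBGB
After move 5 (R'): R=BWRR U=WGOW F=GRWG D=RYYY B=OBBB
After move 6 (U): U=OWWG F=BWWG R=OBRR B=OYBB L=GROG
After move 7 (R): R=RORB U=OWWG F=BYWY D=RBYO B=GYWB
Query: B face = GYWB

Answer: G Y W B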